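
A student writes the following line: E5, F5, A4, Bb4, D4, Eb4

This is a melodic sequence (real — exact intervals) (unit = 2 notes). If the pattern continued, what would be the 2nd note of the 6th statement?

The unit is 2 notes. Position-2 pitches of the 3 shown cells: F5, Bb4, Eb4.
Each moves down a 5th. Continuing: Ab3 → Db3 → Gb2.

Gb2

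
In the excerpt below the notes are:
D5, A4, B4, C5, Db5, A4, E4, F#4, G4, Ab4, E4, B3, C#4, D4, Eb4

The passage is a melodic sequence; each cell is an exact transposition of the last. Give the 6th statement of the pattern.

C#3 G#2 A#2 B2 C3

The 5-note cells begin on D5, A4, E4 — each down a 4th from the last.
Continuing the starts: B3 → F#3 → C#3.
Statement 6 starts on C#3 and keeps the same exact contour: C#3 G#2 A#2 B2 C3.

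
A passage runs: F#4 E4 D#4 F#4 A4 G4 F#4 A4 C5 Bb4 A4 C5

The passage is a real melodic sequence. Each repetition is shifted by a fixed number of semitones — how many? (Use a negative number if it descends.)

The 4-note cells begin on F#4, A4, C5 — each up a 3rd from the last.
F#4 to A4 spans +3 semitones.

3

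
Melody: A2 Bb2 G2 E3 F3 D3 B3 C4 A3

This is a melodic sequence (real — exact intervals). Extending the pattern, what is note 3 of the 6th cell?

With 3-note cells, note 3 of each statement runs G2, D3, A3.
Each moves up a 5th. Continuing: E4 → B4 → F#5.

F#5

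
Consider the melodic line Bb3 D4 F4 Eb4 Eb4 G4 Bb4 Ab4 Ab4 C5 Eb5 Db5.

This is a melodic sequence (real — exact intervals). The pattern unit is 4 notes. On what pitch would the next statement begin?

Unit = 4 notes; the statements start on Bb3, Eb4, Ab4, moving up a 4th each time.
The next head, up a 4th from Ab4, is Db5.

Db5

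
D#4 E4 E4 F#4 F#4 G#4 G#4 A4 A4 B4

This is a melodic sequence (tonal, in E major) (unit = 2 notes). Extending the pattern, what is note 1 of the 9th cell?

Grouping in 2s, the 1st note of each cell is D#4, E4, F#4, G#4, A4.
Each moves up a 2nd. Continuing: B4 → C#5 → D#5 → E5.

E5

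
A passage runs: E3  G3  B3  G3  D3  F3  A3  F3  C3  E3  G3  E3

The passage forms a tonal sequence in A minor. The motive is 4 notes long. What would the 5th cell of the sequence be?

The 4-note cells begin on E3, D3, C3 — each down a 2nd from the last.
Extending down a 2nd: B2 → A2.
From A2 the diatonic shape gives A2 C3 E3 C3.

A2 C3 E3 C3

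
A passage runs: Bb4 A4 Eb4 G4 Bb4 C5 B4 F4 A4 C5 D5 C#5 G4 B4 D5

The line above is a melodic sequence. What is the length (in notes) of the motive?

5

15 notes total. Splitting into 3 groups of 5:
Bb4 A4 Eb4 G4 Bb4 | C5 B4 F4 A4 C5 | D5 C#5 G4 B4 D5
Every group is a transposition up a 2nd of the one before; no shorter unit works.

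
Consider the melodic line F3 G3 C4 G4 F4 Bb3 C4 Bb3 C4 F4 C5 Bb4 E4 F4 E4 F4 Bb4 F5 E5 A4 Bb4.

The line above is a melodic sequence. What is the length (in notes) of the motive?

7

There are 21 notes; a 7-note unit gives 3 cells:
F3 G3 C4 G4 F4 Bb3 C4 | Bb3 C4 F4 C5 Bb4 E4 F4 | E4 F4 Bb4 F5 E5 A4 Bb4
Each cell is the previous one up a 4th — so the unit is 7 notes.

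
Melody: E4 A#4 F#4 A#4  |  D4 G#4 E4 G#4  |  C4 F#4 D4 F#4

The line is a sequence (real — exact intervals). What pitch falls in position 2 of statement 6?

With 4-note cells, note 2 of each statement runs A#4, G#4, F#4.
Extending down a 2nd: E4 → D4 → C4.

C4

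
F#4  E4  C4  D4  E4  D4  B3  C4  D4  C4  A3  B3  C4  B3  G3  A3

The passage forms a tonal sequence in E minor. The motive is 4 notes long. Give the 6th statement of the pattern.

The 4-note cells begin on F#4, E4, D4, C4 — each down a 2nd from the last.
Continuing the starts: B3 → A3.
From A3 the diatonic shape gives A3 G3 E3 F#3.

A3 G3 E3 F#3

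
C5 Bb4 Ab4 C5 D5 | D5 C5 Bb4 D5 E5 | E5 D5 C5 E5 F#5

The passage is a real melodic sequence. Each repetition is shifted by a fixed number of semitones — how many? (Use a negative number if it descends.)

The 5-note cells begin on C5, D5, E5 — each up a 2nd from the last.
C5 to D5 spans +2 semitones.

2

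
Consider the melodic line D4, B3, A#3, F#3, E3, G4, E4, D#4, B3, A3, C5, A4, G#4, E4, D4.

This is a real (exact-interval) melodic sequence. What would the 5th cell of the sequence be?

Bb5 G5 F#5 D5 C5

With a 5-note motive the entries are D4, G4, C5, each up a 4th from the previous.
Continuing the starts: F5 → Bb5.
So cell 5 is Bb5 G5 F#5 D5 C5.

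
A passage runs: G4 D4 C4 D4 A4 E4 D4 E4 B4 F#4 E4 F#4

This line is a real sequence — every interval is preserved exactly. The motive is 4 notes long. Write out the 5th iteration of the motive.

With a 4-note motive the entries are G4, A4, B4, each up a 2nd from the previous.
Continuing the starts: C#5 → D#5.
So cell 5 is D#5 A#4 G#4 A#4.

D#5 A#4 G#4 A#4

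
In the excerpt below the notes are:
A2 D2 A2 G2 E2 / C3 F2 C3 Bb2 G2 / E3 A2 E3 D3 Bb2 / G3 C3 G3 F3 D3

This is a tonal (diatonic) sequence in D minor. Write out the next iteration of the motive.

Bb3 E3 Bb3 A3 F3

The 5-note cells begin on A2, C3, E3, G3 — each up a 3rd from the last.
From Bb3 the diatonic shape gives Bb3 E3 Bb3 A3 F3.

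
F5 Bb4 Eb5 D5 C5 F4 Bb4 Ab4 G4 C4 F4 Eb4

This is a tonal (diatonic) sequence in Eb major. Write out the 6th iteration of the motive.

Eb3 Ab2 D3 C3

The 4-note cells begin on F5, C5, G4 — each down a 4th from the last.
Continuing the starts: D4 → Ab3 → Eb3.
Statement 6 starts on Eb3 and keeps the same diatonic contour: Eb3 Ab2 D3 C3.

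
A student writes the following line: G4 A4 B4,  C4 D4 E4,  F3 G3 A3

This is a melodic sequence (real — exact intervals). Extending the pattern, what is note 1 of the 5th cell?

Eb2

Grouping in 3s, the 1st note of each cell is G4, C4, F3.
Each moves down a 5th. Continuing: Bb2 → Eb2.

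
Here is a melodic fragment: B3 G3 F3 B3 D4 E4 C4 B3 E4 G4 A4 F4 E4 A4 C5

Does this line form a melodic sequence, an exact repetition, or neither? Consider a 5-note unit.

Each 5-note cell is the previous one transposed up a 4th.

sequence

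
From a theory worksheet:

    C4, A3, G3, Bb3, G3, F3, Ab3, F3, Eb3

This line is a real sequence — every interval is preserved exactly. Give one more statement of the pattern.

The 3-note cells begin on C4, Bb3, Ab3 — each down a 2nd from the last.
So cell 4 is Gb3 Eb3 Db3.

Gb3 Eb3 Db3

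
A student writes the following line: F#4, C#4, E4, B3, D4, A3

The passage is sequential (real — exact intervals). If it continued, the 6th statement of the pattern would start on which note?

Taking 2-note groups, the heads are F#4, E4, D4: the pattern moves down a 2nd.
Extending the heads down a 2nd: C4 → Bb3 → Ab3.

Ab3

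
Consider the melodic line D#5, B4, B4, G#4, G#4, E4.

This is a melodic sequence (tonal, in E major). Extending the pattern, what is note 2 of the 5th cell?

With 2-note cells, note 2 of each statement runs B4, G#4, E4.
Each moves down a 3rd. Continuing: C#4 → A3.

A3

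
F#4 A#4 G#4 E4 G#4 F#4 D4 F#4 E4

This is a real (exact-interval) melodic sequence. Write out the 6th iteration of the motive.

Ab3 C4 Bb3

The 3-note cells begin on F#4, E4, D4 — each down a 2nd from the last.
Continuing the starts: C4 → Bb3 → Ab3.
So cell 6 is Ab3 C4 Bb3.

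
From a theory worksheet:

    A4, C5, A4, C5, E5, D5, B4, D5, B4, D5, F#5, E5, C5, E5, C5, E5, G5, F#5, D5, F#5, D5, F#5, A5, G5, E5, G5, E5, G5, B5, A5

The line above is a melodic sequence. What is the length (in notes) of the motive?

30 notes total. Splitting into 5 groups of 6:
A4 C5 A4 C5 E5 D5 | B4 D5 B4 D5 F#5 E5 | C5 E5 C5 E5 G5 F#5 | D5 F#5 D5 F#5 A5 G5 | E5 G5 E5 G5 B5 A5
Each cell is the previous one up a 2nd — so the unit is 6 notes.

6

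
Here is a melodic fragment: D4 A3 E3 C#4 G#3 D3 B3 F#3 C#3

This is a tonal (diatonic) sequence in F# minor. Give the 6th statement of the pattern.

F#3 C#3 G#2

The 3-note cells begin on D4, C#4, B3 — each down a 2nd from the last.
Extending down a 2nd: A3 → G#3 → F#3.
So cell 6 is F#3 C#3 G#2.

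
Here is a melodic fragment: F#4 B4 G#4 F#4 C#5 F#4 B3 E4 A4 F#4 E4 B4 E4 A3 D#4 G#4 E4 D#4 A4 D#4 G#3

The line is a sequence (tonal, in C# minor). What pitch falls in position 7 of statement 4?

The unit is 7 notes. Position-7 pitches of the 3 shown cells: B3, A3, G#3.
From G#3, down a 2nd gives F#3.

F#3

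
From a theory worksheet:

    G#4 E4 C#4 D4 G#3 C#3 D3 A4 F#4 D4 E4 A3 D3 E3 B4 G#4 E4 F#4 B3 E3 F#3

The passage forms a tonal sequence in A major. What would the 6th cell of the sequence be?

With a 7-note motive the entries are G#4, A4, B4, each up a 2nd from the previous.
Carrying on: C#5 → D5 → E5.
So cell 6 is E5 C#5 A4 B4 E4 A3 B3.

E5 C#5 A4 B4 E4 A3 B3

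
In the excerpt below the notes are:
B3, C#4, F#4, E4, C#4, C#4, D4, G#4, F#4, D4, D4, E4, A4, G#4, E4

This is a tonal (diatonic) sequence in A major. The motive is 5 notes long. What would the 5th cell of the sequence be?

The 5-note cells begin on B3, C#4, D4 — each up a 2nd from the last.
Carrying on: E4 → F#4.
From F#4 the diatonic shape gives F#4 G#4 C#5 B4 G#4.

F#4 G#4 C#5 B4 G#4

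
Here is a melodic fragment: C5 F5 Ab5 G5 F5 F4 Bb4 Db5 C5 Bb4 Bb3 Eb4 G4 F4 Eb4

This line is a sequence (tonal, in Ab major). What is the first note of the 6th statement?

Db2

With a 5-note motive the entries are C5, F4, Bb3, each down a 5th from the previous.
Extending the heads down a 5th: Eb3 → Ab2 → Db2.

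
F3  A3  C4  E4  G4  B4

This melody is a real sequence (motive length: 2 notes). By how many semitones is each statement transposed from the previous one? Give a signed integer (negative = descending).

7

Unit = 2 notes; the statements start on F3, C4, G4, moving up a 5th each time.
Counting half-steps from F3 to C4: 7.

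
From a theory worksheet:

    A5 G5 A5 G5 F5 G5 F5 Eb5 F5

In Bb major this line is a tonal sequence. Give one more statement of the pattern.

The 3-note cells begin on A5, G5, F5 — each down a 2nd from the last.
From Eb5 the diatonic shape gives Eb5 D5 Eb5.

Eb5 D5 Eb5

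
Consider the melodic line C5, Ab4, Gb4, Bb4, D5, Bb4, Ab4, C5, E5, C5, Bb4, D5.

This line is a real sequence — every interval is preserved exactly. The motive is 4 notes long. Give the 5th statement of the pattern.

G#5 E5 D5 F#5

Unit = 4 notes; the statements start on C5, D5, E5, moving up a 2nd each time.
Extending up a 2nd: F#5 → G#5.
From G#5 the exact shape gives G#5 E5 D5 F#5.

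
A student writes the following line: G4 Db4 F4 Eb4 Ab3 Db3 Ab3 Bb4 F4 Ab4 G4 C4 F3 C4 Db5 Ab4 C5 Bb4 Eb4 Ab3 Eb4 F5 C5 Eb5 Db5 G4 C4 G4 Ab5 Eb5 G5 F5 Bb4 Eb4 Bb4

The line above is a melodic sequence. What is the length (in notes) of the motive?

35 notes total. Splitting into 5 groups of 7:
G4 Db4 F4 Eb4 Ab3 Db3 Ab3 | Bb4 F4 Ab4 G4 C4 F3 C4 | Db5 Ab4 C5 Bb4 Eb4 Ab3 Eb4 | F5 C5 Eb5 Db5 G4 C4 G4 | Ab5 Eb5 G5 F5 Bb4 Eb4 Bb4
Each cell is the previous one up a 3rd — so the unit is 7 notes.

7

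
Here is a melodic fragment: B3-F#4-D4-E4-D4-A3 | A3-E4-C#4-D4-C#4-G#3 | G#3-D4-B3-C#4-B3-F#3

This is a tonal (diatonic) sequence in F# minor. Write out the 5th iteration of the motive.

E3 B3 G#3 A3 G#3 D3

Taking 6-note groups, the heads are B3, A3, G#3: the pattern moves down a 2nd.
Extending down a 2nd: F#3 → E3.
From E3 the diatonic shape gives E3 B3 G#3 A3 G#3 D3.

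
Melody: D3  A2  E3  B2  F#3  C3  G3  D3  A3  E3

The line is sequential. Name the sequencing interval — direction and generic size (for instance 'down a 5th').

up a 2nd

Taking 2-note groups, the heads are D3, E3, F#3, G3, A3: the pattern moves up a 2nd.
From D3 to E3: up a 2nd.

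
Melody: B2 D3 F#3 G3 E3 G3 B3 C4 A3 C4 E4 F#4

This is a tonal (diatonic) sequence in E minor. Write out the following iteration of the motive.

D4 F#4 A4 B4

Unit = 4 notes; the statements start on B2, E3, A3, moving up a 4th each time.
Statement 4 starts on D4 and keeps the same diatonic contour: D4 F#4 A4 B4.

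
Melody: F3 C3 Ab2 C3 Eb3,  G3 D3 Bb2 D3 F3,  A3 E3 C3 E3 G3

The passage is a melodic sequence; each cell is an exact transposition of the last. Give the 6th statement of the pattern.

With a 5-note motive the entries are F3, G3, A3, each up a 2nd from the previous.
Continuing the starts: B3 → C#4 → D#4.
From D#4 the exact shape gives D#4 A#3 F#3 A#3 C#4.

D#4 A#3 F#3 A#3 C#4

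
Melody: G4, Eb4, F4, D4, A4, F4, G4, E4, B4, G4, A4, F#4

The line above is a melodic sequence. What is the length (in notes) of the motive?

4

There are 12 notes; a 4-note unit gives 3 cells:
G4 Eb4 F4 D4 | A4 F4 G4 E4 | B4 G4 A4 F#4
Every group is a transposition up a 2nd of the one before; no shorter unit works.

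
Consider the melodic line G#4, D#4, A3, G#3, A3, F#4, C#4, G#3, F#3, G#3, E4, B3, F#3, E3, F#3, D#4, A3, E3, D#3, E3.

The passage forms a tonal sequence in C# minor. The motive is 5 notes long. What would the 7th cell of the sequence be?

The 5-note cells begin on G#4, F#4, E4, D#4 — each down a 2nd from the last.
Extending down a 2nd: C#4 → B3 → A3.
So cell 7 is A3 E3 B2 A2 B2.

A3 E3 B2 A2 B2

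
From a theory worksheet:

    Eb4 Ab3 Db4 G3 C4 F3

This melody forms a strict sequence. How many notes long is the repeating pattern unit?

There are 6 notes; a 2-note unit gives 3 cells:
Eb4 Ab3 | Db4 G3 | C4 F3
That's a consistent down a 2nd shift per cell, and no other grouping gives one.

2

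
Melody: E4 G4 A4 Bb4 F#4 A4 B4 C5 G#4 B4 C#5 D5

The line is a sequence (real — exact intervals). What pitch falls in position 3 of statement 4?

With 4-note cells, note 3 of each statement runs A4, B4, C#5.
Each moves up a 2nd; the next is D#5.

D#5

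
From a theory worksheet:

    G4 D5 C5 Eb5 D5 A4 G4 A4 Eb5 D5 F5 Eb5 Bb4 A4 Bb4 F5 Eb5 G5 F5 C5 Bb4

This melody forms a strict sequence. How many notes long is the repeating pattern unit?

7

Try groups of 7 (3 cells in 21 notes):
G4 D5 C5 Eb5 D5 A4 G4 | A4 Eb5 D5 F5 Eb5 Bb4 A4 | Bb4 F5 Eb5 G5 F5 C5 Bb4
That's a consistent up a 2nd shift per cell, and no other grouping gives one.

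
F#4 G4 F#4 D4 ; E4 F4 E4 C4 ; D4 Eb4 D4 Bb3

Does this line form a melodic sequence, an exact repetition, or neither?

sequence

Each 4-note cell is the previous one transposed down a 2nd.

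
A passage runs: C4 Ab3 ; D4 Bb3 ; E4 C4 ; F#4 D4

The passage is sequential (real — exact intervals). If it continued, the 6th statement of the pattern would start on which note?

Taking 2-note groups, the heads are C4, D4, E4, F#4: the pattern moves up a 2nd.
Extending the heads up a 2nd: G#4 → A#4.

A#4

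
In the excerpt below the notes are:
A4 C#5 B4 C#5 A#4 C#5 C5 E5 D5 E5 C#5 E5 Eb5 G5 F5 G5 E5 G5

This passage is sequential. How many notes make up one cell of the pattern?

6

Try groups of 6 (3 cells in 18 notes):
A4 C#5 B4 C#5 A#4 C#5 | C5 E5 D5 E5 C#5 E5 | Eb5 G5 F5 G5 E5 G5
Every group is a transposition up a 3rd of the one before; no shorter unit works.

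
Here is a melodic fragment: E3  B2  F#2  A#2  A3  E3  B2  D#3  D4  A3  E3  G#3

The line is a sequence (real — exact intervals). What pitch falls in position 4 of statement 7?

Grouping in 4s, the 4th note of each cell is A#2, D#3, G#3.
Extending up a 4th: C#4 → F#4 → B4 → E5.

E5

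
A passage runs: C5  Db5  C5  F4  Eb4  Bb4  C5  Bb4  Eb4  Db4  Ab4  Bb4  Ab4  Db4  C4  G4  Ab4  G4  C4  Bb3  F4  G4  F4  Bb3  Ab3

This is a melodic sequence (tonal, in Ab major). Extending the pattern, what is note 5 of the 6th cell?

G3

The unit is 5 notes. Position-5 pitches of the 5 shown cells: Eb4, Db4, C4, Bb3, Ab3.
Each moves down a 2nd; the next is G3.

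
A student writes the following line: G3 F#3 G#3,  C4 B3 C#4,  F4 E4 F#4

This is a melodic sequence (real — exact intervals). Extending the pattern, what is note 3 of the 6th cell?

A5

The unit is 3 notes. Position-3 pitches of the 3 shown cells: G#3, C#4, F#4.
Carrying that up a 4th forward: B4 → E5 → A5.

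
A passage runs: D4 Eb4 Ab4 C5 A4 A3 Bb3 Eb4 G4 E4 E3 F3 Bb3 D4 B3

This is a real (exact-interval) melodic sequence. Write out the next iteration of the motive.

Unit = 5 notes; the statements start on D4, A3, E3, moving down a 4th each time.
From B2 the exact shape gives B2 C3 F3 A3 F#3.

B2 C3 F3 A3 F#3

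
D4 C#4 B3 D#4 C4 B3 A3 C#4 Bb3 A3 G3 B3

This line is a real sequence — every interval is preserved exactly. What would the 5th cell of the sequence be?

Unit = 4 notes; the statements start on D4, C4, Bb3, moving down a 2nd each time.
Carrying on: Ab3 → Gb3.
Statement 5 starts on Gb3 and keeps the same exact contour: Gb3 F3 Eb3 G3.

Gb3 F3 Eb3 G3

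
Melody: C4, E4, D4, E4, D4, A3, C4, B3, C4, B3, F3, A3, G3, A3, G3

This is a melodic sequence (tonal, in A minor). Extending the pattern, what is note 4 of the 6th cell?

B2

With 5-note cells, note 4 of each statement runs E4, C4, A3.
Carrying that down a 3rd forward: F3 → D3 → B2.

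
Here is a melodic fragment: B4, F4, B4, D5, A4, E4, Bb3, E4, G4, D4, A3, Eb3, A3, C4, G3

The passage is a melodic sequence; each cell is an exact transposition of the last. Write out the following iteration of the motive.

D3 Ab2 D3 F3 C3

With a 5-note motive the entries are B4, E4, A3, each down a 5th from the previous.
Statement 4 starts on D3 and keeps the same exact contour: D3 Ab2 D3 F3 C3.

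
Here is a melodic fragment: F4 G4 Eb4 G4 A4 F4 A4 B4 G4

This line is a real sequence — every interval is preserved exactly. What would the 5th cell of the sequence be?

Unit = 3 notes; the statements start on F4, G4, A4, moving up a 2nd each time.
Continuing the starts: B4 → C#5.
So cell 5 is C#5 D#5 B4.

C#5 D#5 B4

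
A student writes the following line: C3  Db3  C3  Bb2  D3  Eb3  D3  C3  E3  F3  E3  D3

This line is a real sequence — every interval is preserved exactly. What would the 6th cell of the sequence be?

With a 4-note motive the entries are C3, D3, E3, each up a 2nd from the previous.
Continuing the starts: F#3 → G#3 → A#3.
From A#3 the exact shape gives A#3 B3 A#3 G#3.

A#3 B3 A#3 G#3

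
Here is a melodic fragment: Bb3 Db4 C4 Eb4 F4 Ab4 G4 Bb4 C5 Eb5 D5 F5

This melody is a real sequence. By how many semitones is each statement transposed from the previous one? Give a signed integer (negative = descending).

Taking 4-note groups, the heads are Bb3, F4, C5: the pattern moves up a 5th.
Bb3→F4 is 65 − 58 = 7 semitones.

7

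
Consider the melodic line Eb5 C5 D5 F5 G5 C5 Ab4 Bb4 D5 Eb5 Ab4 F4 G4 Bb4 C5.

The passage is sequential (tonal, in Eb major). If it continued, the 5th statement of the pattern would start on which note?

Taking 5-note groups, the heads are Eb5, C5, Ab4: the pattern moves down a 3rd.
Continuing: F4 → D4. Statement 5 starts on D4.

D4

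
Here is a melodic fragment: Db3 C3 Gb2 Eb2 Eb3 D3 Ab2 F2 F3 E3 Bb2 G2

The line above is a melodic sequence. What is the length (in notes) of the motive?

4

There are 12 notes; a 4-note unit gives 3 cells:
Db3 C3 Gb2 Eb2 | Eb3 D3 Ab2 F2 | F3 E3 Bb2 G2
Every group is a transposition up a 2nd of the one before; no shorter unit works.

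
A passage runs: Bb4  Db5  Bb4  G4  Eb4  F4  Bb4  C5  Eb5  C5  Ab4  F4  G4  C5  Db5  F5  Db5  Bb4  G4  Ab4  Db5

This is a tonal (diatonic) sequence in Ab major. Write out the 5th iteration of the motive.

F5 Ab5 F5 Db5 Bb4 C5 F5

Unit = 7 notes; the statements start on Bb4, C5, Db5, moving up a 2nd each time.
Extending up a 2nd: Eb5 → F5.
Statement 5 starts on F5 and keeps the same diatonic contour: F5 Ab5 F5 Db5 Bb4 C5 F5.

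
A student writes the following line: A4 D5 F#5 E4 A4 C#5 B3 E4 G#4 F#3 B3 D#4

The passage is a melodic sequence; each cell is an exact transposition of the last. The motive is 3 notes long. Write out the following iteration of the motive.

Taking 3-note groups, the heads are A4, E4, B3, F#3: the pattern moves down a 4th.
So cell 5 is C#3 F#3 A#3.

C#3 F#3 A#3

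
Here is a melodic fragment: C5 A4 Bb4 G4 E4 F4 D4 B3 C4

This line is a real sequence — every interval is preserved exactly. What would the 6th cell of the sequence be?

With a 3-note motive the entries are C5, G4, D4, each down a 4th from the previous.
Extending down a 4th: A3 → E3 → B2.
From B2 the exact shape gives B2 G#2 A2.

B2 G#2 A2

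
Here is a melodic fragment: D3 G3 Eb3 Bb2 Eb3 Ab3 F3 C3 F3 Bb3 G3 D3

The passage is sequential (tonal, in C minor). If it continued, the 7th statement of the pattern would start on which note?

C4

Taking 4-note groups, the heads are D3, Eb3, F3: the pattern moves up a 2nd.
Continuing: G3 → Ab3 → Bb3 → C4. Statement 7 starts on C4.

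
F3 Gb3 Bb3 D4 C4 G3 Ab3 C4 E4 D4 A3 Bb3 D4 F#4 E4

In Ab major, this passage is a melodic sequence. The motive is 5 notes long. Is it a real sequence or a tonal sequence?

Each cell has the same semitone pattern (1, 4, 4, -2) — intervals are preserved exactly.
And Gb3 lies outside Ab major, so the sequence is real rather than tonal.

real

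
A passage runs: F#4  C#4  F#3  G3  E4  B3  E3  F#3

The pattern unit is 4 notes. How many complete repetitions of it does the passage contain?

2

8 notes in groups of 4 gives 8/4 = 2 statements.
Starts: F#4, E4 — each down a 2nd.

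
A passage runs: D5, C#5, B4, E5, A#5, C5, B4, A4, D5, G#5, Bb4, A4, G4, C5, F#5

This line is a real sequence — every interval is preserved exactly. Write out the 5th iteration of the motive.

Taking 5-note groups, the heads are D5, C5, Bb4: the pattern moves down a 2nd.
Continuing the starts: Ab4 → Gb4.
Statement 5 starts on Gb4 and keeps the same exact contour: Gb4 F4 Eb4 Ab4 D5.

Gb4 F4 Eb4 Ab4 D5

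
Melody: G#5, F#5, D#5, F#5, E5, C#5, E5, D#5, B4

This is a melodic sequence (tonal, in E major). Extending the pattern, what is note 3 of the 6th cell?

Grouping in 3s, the 3rd note of each cell is D#5, C#5, B4.
Each moves down a 2nd. Continuing: A4 → G#4 → F#4.

F#4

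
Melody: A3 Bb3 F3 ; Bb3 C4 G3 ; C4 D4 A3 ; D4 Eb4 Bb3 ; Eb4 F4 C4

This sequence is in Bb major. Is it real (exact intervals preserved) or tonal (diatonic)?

Every note is diatonic to Bb major.
Cell 1 has +1 semitones from note 1 to 2, but cell 2 has +2 — the interval quality changes while the contour stays the same, which is the hallmark of a tonal sequence.

tonal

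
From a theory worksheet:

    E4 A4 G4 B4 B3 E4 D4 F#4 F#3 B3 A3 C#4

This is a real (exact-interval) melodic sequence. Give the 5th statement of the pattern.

With a 4-note motive the entries are E4, B3, F#3, each down a 4th from the previous.
Extending down a 4th: C#3 → G#2.
So cell 5 is G#2 C#3 B2 D#3.

G#2 C#3 B2 D#3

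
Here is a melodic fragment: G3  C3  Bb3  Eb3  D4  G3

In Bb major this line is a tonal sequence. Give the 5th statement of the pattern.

A4 D4

Taking 2-note groups, the heads are G3, Bb3, D4: the pattern moves up a 3rd.
Carrying on: F4 → A4.
Statement 5 starts on A4 and keeps the same diatonic contour: A4 D4.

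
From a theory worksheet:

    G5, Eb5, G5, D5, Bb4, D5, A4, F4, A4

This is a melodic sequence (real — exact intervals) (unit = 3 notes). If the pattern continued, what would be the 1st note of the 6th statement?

F#3

With 3-note cells, note 1 of each statement runs G5, D5, A4.
Extending down a 4th: E4 → B3 → F#3.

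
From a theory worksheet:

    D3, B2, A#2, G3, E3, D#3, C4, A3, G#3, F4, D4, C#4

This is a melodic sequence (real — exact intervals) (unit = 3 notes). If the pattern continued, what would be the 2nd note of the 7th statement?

The unit is 3 notes. Position-2 pitches of the 4 shown cells: B2, E3, A3, D4.
Each moves up a 4th. Continuing: G4 → C5 → F5.

F5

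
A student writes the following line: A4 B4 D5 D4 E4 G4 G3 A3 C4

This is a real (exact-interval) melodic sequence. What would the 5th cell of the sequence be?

With a 3-note motive the entries are A4, D4, G3, each down a 5th from the previous.
Carrying on: C3 → F2.
Statement 5 starts on F2 and keeps the same exact contour: F2 G2 Bb2.

F2 G2 Bb2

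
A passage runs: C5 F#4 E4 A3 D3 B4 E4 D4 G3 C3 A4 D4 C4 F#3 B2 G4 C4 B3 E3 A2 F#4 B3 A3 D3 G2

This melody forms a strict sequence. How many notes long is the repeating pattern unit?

5

Try groups of 5 (5 cells in 25 notes):
C5 F#4 E4 A3 D3 | B4 E4 D4 G3 C3 | A4 D4 C4 F#3 B2 | G4 C4 B3 E3 A2 | F#4 B3 A3 D3 G2
Each cell is the previous one down a 2nd — so the unit is 5 notes.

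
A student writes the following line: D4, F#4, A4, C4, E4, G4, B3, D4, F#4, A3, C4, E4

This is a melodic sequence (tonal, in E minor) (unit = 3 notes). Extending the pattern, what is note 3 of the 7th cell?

With 3-note cells, note 3 of each statement runs A4, G4, F#4, E4.
Each moves down a 2nd. Continuing: D4 → C4 → B3.

B3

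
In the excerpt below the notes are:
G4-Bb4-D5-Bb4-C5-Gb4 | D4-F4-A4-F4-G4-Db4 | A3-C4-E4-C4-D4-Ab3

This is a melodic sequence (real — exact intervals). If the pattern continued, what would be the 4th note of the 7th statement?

E2

The unit is 6 notes. Position-4 pitches of the 3 shown cells: Bb4, F4, C4.
Carrying that down a 4th forward: G3 → D3 → A2 → E2.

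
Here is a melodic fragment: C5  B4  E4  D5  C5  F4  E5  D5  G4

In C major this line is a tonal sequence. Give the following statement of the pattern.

F5 E5 A4

The 3-note cells begin on C5, D5, E5 — each up a 2nd from the last.
Statement 4 starts on F5 and keeps the same diatonic contour: F5 E5 A4.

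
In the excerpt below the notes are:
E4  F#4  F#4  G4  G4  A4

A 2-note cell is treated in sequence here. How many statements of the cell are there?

6 notes in groups of 2 gives 6/2 = 3 statements.
Starts: E4, F#4, G4 — each up a 2nd.

3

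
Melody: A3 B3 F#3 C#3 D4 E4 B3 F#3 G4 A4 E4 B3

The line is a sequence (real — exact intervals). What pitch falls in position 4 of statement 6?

Grouping in 4s, the 4th note of each cell is C#3, F#3, B3.
Each moves up a 4th. Continuing: E4 → A4 → D5.

D5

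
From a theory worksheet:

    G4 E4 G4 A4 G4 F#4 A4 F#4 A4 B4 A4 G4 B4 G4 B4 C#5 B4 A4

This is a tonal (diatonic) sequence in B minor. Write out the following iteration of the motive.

The 6-note cells begin on G4, A4, B4 — each up a 2nd from the last.
From C#5 the diatonic shape gives C#5 A4 C#5 D5 C#5 B4.

C#5 A4 C#5 D5 C#5 B4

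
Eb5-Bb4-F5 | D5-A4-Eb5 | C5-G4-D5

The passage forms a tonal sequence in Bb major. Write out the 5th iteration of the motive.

A4 Eb4 Bb4

Unit = 3 notes; the statements start on Eb5, D5, C5, moving down a 2nd each time.
Continuing the starts: Bb4 → A4.
From A4 the diatonic shape gives A4 Eb4 Bb4.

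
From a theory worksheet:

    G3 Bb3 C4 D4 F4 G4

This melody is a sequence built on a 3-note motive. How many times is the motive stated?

2

6 notes in groups of 3 gives 6/3 = 2 statements.
Starts: G3, D4 — each up a 5th.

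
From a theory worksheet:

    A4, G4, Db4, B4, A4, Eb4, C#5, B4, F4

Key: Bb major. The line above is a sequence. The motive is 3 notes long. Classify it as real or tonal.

real

Each cell has the same semitone pattern (-2, -6) — intervals are preserved exactly.
And Db4 lies outside Bb major, so the sequence is real rather than tonal.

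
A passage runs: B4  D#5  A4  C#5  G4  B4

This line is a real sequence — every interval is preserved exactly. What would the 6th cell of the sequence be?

Db4 F4

With a 2-note motive the entries are B4, A4, G4, each down a 2nd from the previous.
Extending down a 2nd: F4 → Eb4 → Db4.
From Db4 the exact shape gives Db4 F4.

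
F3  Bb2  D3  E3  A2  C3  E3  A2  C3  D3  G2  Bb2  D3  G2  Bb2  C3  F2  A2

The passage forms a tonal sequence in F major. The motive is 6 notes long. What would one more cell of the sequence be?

The 6-note cells begin on F3, E3, D3 — each down a 2nd from the last.
Statement 4 starts on C3 and keeps the same diatonic contour: C3 F2 A2 Bb2 E2 G2.

C3 F2 A2 Bb2 E2 G2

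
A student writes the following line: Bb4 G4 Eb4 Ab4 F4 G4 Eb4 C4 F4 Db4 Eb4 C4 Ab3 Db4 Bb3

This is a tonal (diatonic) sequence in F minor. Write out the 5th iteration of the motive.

Taking 5-note groups, the heads are Bb4, G4, Eb4: the pattern moves down a 3rd.
Extending down a 3rd: C4 → Ab3.
From Ab3 the diatonic shape gives Ab3 F3 Db3 G3 Eb3.

Ab3 F3 Db3 G3 Eb3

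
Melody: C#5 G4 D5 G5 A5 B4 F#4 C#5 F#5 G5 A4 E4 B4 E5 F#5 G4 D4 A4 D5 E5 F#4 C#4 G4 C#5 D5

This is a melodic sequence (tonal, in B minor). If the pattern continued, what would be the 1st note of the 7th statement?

Grouping in 5s, the 1st note of each cell is C#5, B4, A4, G4, F#4.
Extending down a 2nd: E4 → D4.

D4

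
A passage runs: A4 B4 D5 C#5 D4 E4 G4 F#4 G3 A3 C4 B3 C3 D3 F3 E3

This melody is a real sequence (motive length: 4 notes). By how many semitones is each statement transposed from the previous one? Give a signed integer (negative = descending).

The 4-note cells begin on A4, D4, G3, C3 — each down a 5th from the last.
Counting half-steps from A4 to D4: -7.

-7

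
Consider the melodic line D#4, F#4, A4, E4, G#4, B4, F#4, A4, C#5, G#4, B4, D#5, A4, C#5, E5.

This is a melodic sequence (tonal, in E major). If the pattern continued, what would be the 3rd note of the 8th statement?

A5

The unit is 3 notes. Position-3 pitches of the 5 shown cells: A4, B4, C#5, D#5, E5.
Extending up a 2nd: F#5 → G#5 → A5.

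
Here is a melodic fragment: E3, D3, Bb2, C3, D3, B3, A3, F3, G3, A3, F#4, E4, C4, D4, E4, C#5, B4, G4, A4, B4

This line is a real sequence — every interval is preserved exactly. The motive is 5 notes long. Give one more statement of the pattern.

Taking 5-note groups, the heads are E3, B3, F#4, C#5: the pattern moves up a 5th.
So cell 5 is G#5 F#5 D5 E5 F#5.

G#5 F#5 D5 E5 F#5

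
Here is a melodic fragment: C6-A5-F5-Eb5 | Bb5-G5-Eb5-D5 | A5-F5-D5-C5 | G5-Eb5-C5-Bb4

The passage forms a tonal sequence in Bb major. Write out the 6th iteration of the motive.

Eb5 C5 A4 G4

Unit = 4 notes; the statements start on C6, Bb5, A5, G5, moving down a 2nd each time.
Continuing the starts: F5 → Eb5.
So cell 6 is Eb5 C5 A4 G4.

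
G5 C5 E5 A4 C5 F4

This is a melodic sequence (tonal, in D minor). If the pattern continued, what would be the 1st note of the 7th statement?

Bb3

Grouping in 2s, the 1st note of each cell is G5, E5, C5.
Carrying that down a 3rd forward: A4 → F4 → D4 → Bb3.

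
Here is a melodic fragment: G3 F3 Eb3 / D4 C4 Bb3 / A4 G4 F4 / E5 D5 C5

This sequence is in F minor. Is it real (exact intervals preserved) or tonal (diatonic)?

real

Each cell has the same semitone pattern (-2, -2) — intervals are preserved exactly.
And D4 lies outside F minor, so the sequence is real rather than tonal.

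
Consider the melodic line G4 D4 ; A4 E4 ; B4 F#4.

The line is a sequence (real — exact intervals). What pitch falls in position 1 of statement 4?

Grouping in 2s, the 1st note of each cell is G4, A4, B4.
Each moves up a 2nd; the next is C#5.

C#5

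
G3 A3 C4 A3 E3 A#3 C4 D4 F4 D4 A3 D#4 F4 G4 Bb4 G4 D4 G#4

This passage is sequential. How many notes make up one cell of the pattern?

6

There are 18 notes; a 6-note unit gives 3 cells:
G3 A3 C4 A3 E3 A#3 | C4 D4 F4 D4 A3 D#4 | F4 G4 Bb4 G4 D4 G#4
That's a consistent up a 4th shift per cell, and no other grouping gives one.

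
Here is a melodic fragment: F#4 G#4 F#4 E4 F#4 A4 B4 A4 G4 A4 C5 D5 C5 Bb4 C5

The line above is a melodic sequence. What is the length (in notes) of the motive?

15 notes total. Splitting into 3 groups of 5:
F#4 G#4 F#4 E4 F#4 | A4 B4 A4 G4 A4 | C5 D5 C5 Bb4 C5
Each cell is the previous one up a 3rd — so the unit is 5 notes.

5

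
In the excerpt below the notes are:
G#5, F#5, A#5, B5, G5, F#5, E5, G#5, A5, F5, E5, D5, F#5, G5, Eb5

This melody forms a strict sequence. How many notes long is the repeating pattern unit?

5

There are 15 notes; a 5-note unit gives 3 cells:
G#5 F#5 A#5 B5 G5 | F#5 E5 G#5 A5 F5 | E5 D5 F#5 G5 Eb5
That's a consistent down a 2nd shift per cell, and no other grouping gives one.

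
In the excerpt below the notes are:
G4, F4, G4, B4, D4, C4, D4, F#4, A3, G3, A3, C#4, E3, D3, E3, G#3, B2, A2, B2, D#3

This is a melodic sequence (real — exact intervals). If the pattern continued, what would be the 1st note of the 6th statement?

F#2

With 4-note cells, note 1 of each statement runs G4, D4, A3, E3, B2.
Each moves down a 4th; the next is F#2.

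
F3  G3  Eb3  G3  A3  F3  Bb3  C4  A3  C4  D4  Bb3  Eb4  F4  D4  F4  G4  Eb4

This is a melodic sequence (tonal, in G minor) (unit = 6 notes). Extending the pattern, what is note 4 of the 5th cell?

With 6-note cells, note 4 of each statement runs G3, C4, F4.
Each moves up a 4th. Continuing: Bb4 → Eb5.

Eb5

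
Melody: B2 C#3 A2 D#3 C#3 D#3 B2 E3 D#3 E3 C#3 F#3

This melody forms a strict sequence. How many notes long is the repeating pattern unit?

12 notes total. Splitting into 3 groups of 4:
B2 C#3 A2 D#3 | C#3 D#3 B2 E3 | D#3 E3 C#3 F#3
That's a consistent up a 2nd shift per cell, and no other grouping gives one.

4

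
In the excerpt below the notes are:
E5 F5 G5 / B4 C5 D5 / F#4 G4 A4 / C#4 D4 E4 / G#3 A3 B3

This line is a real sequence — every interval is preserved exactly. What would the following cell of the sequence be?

With a 3-note motive the entries are E5, B4, F#4, C#4, G#3, each down a 4th from the previous.
So cell 6 is D#3 E3 F#3.

D#3 E3 F#3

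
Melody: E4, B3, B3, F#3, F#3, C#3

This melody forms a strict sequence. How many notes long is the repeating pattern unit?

There are 6 notes; a 2-note unit gives 3 cells:
E4 B3 | B3 F#3 | F#3 C#3
Every group is a transposition down a 4th of the one before; no shorter unit works.

2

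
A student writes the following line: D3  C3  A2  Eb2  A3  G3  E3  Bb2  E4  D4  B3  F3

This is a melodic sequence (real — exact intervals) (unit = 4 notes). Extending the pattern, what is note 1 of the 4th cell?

B4

The unit is 4 notes. Position-1 pitches of the 3 shown cells: D3, A3, E4.
One more up a 5th gives B4.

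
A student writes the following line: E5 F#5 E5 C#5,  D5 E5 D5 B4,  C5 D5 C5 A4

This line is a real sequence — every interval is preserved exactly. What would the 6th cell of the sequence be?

Taking 4-note groups, the heads are E5, D5, C5: the pattern moves down a 2nd.
Carrying on: Bb4 → Ab4 → Gb4.
So cell 6 is Gb4 Ab4 Gb4 Eb4.

Gb4 Ab4 Gb4 Eb4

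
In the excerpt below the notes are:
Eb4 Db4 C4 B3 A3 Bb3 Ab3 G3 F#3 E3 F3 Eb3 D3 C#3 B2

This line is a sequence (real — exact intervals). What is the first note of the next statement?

The 5-note cells begin on Eb4, Bb3, F3 — each down a 4th from the last.
The next head, down a 4th from F3, is C3.

C3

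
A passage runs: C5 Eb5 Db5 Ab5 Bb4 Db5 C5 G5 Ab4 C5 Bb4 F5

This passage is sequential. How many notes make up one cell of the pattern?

4

Try groups of 4 (3 cells in 12 notes):
C5 Eb5 Db5 Ab5 | Bb4 Db5 C5 G5 | Ab4 C5 Bb4 F5
Every group is a transposition down a 2nd of the one before; no shorter unit works.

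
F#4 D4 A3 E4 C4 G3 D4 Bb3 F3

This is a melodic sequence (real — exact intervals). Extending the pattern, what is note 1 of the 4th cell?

The unit is 3 notes. Position-1 pitches of the 3 shown cells: F#4, E4, D4.
From D4, down a 2nd gives C4.

C4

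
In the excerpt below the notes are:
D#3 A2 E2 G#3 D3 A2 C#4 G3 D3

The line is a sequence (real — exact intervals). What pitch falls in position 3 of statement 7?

With 3-note cells, note 3 of each statement runs E2, A2, D3.
Extending up a 4th: G3 → C4 → F4 → Bb4.

Bb4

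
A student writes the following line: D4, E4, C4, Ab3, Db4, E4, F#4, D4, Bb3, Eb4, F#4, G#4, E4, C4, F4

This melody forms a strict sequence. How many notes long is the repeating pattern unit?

5

Try groups of 5 (3 cells in 15 notes):
D4 E4 C4 Ab3 Db4 | E4 F#4 D4 Bb3 Eb4 | F#4 G#4 E4 C4 F4
That's a consistent up a 2nd shift per cell, and no other grouping gives one.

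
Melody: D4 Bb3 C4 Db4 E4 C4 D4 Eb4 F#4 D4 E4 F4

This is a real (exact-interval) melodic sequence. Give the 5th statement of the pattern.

The 4-note cells begin on D4, E4, F#4 — each up a 2nd from the last.
Carrying on: G#4 → A#4.
Statement 5 starts on A#4 and keeps the same exact contour: A#4 F#4 G#4 A4.

A#4 F#4 G#4 A4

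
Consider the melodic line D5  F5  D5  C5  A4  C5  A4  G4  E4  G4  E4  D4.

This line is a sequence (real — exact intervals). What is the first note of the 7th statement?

Unit = 4 notes; the statements start on D5, A4, E4, moving down a 4th each time.
Extending the heads down a 4th: B3 → F#3 → C#3 → G#2.

G#2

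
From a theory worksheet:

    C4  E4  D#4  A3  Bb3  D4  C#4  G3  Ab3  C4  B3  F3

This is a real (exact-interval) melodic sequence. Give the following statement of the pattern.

Taking 4-note groups, the heads are C4, Bb3, Ab3: the pattern moves down a 2nd.
From Gb3 the exact shape gives Gb3 Bb3 A3 Eb3.

Gb3 Bb3 A3 Eb3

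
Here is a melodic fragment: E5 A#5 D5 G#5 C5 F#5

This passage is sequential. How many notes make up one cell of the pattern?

6 notes total. Splitting into 3 groups of 2:
E5 A#5 | D5 G#5 | C5 F#5
Each cell is the previous one down a 2nd — so the unit is 2 notes.

2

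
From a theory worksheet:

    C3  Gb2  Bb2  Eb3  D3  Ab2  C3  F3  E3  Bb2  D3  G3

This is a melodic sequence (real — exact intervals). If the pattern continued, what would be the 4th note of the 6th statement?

C#4

With 4-note cells, note 4 of each statement runs Eb3, F3, G3.
Carrying that up a 2nd forward: A3 → B3 → C#4.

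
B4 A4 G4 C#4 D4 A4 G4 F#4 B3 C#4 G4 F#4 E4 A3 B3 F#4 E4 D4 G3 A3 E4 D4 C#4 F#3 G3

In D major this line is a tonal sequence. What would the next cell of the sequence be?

Unit = 5 notes; the statements start on B4, A4, G4, F#4, E4, moving down a 2nd each time.
Statement 6 starts on D4 and keeps the same diatonic contour: D4 C#4 B3 E3 F#3.

D4 C#4 B3 E3 F#3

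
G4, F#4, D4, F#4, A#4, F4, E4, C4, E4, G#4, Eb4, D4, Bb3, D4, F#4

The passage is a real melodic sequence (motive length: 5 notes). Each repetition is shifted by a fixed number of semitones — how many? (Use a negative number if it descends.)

Taking 5-note groups, the heads are G4, F4, Eb4: the pattern moves down a 2nd.
G4 to F4 spans -2 semitones.

-2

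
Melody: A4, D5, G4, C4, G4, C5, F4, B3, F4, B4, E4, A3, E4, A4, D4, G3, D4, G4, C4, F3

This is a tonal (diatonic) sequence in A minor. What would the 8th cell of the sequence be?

A3 D4 G3 C3

The 4-note cells begin on A4, G4, F4, E4, D4 — each down a 2nd from the last.
Carrying on: C4 → B3 → A3.
So cell 8 is A3 D4 G3 C3.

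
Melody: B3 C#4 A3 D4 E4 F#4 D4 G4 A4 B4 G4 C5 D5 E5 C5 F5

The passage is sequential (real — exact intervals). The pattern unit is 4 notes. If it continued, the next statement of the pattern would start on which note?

With a 4-note motive the entries are B3, E4, A4, D5, each up a 4th from the previous.
One more step up a 4th gives G5.

G5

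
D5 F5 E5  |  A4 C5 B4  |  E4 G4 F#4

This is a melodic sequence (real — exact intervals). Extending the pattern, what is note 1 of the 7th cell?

G#2

The unit is 3 notes. Position-1 pitches of the 3 shown cells: D5, A4, E4.
Extending down a 4th: B3 → F#3 → C#3 → G#2.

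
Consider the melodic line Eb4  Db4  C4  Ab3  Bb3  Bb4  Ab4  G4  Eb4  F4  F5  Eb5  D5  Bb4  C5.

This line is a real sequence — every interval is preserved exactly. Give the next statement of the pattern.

With a 5-note motive the entries are Eb4, Bb4, F5, each up a 5th from the previous.
Statement 4 starts on C6 and keeps the same exact contour: C6 Bb5 A5 F5 G5.

C6 Bb5 A5 F5 G5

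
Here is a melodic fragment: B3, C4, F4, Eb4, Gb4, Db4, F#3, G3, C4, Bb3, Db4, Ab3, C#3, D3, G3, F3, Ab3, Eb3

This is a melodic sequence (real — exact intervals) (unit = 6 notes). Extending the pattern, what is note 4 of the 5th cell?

With 6-note cells, note 4 of each statement runs Eb4, Bb3, F3.
Extending down a 4th: C3 → G2.

G2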